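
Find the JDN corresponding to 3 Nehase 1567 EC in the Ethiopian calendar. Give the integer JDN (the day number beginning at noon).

2296534

Equivalently 6 August 1575 (proleptic Gregorian).
JDN 2400001 is 17 November 1858 CE (Gregorian), MJD 0; the target day is −103467 days from there, so JDN = 2296534.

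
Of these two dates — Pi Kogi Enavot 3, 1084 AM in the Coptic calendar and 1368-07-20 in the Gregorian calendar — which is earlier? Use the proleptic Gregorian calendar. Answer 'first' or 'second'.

second

First date → JDN 2220958; second date → JDN 2220913.
JDN 2220913 < JDN 2220958, so the second date is earlier.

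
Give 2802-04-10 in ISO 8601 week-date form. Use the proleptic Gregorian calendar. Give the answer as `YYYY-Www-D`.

2802-W15-3

The weekday is Wednesday (ISO weekday 3).
That Wednesday belongs to ISO week 15 of ISO year 2802.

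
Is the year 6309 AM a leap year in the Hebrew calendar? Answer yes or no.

Hebrew year 6309 is year 1 of its 19-year Metonic cycle; leap years are at positions 3, 6, 8, 11, 14, 17, 19, so it is a common year (12 months).

no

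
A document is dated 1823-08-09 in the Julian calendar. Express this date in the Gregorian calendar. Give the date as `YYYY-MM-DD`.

The Julian–Gregorian offset here is 12 days (Julian trailing).
9 August 1823 Julian + 12 days → 21 August 1823 Gregorian.

1823-08-21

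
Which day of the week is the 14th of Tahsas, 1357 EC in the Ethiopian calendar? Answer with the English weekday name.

In the proleptic Gregorian calendar this is 18 December 1364 (JDN 2219603).
2219603 ≡ 1 (mod 7); counting from Monday = 0 gives Tuesday.

Tuesday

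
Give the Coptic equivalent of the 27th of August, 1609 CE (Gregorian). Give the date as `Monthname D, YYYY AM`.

Both dates share Julian Day Number 2308974; in the Coptic calendar that is 24 Mesori 1325 AM.

Mesori 24, 1325 AM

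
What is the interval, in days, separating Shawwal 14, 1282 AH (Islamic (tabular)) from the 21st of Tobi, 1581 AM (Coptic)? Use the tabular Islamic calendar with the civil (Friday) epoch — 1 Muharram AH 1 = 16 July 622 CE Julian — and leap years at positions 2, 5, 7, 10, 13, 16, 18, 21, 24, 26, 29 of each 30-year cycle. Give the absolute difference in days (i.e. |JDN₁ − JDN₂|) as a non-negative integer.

First date → JDN 2402663; second date → JDN 2402265.
The interval is |2402663 − 2402265| = 398 days.

398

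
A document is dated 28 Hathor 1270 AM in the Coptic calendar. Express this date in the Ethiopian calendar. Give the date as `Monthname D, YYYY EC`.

Hidar 28, 1546 EC

Both dates share Julian Day Number 2288619; in the Ethiopian calendar that is 28 Hidar 1546 EC.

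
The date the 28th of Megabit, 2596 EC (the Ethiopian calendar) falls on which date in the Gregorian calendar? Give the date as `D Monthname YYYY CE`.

Both dates share Julian Day Number 2672252; in the Gregorian calendar that is 11 April 2604 CE.

11 April 2604 CE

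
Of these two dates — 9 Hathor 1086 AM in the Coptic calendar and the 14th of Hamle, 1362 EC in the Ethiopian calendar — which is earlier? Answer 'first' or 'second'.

First date → JDN 2221394; second date → JDN 2221639.
JDN 2221394 < JDN 2221639, so the first date is earlier.

first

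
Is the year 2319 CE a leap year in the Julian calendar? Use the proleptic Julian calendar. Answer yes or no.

2319 mod 4 = 3, so it is a common year in the Julian calendar.

no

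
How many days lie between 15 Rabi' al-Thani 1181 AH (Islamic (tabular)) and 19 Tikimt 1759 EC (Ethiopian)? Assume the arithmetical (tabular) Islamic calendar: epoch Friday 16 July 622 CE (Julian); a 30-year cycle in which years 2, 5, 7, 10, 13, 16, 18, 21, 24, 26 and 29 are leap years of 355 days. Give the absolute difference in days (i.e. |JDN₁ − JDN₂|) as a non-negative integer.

318

JDN of the first date = 2366696.
JDN of the second date = 2366378.
|2366378 − 2366696| = 318.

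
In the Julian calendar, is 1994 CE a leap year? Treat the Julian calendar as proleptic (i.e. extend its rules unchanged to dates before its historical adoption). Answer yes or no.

no

1994 mod 4 = 2, so it is a common year in the Julian calendar.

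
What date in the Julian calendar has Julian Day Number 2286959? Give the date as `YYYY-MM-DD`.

The proleptic Gregorian equivalent of JDN 2286959 is 19 May 1549.
In the Julian calendar that day is 1549-05-09.

1549-05-09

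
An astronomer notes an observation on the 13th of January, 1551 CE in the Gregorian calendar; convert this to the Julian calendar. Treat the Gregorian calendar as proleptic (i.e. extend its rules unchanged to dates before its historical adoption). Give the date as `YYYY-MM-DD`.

For dates in this range the Gregorian date is 10 days ahead of the Julian.
13 January 1551 Gregorian − 10 days → 3 January 1551 Julian.

1551-01-03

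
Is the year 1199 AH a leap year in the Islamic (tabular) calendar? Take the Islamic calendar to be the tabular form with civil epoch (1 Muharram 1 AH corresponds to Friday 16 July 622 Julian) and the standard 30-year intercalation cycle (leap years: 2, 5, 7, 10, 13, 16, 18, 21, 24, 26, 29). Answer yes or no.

yes

Year 1199 AH is year 29 of its 30-year cycle; leap positions are 2, 5, 7, 10, 13, 16, 18, 21, 24, 26, 29, so it is a leap year (355 days).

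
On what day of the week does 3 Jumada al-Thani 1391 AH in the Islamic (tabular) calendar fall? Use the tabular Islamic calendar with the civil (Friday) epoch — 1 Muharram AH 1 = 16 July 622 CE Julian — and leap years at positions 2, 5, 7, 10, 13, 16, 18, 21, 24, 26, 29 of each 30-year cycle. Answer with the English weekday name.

Equivalently 27 July 1971 Gregorian, JDN 2441160.
Since JDN mod 7 = 1 (0 = Monday), the day is Tuesday.

Tuesday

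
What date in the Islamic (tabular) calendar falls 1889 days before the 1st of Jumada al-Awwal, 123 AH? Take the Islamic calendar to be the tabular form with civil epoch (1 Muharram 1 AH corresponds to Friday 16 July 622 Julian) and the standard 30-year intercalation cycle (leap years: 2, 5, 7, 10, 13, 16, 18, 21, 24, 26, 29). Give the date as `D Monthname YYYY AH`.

2 Muharram 118 AH

The starting date is JDN 1991791; 1991791 − 1889 = 1989902.
JDN 1989902 corresponds to 2 Muharram 118 AH.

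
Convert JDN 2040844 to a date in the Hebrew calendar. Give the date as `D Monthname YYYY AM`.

5 Av 4635 AM

The proleptic Gregorian equivalent of JDN 2040844 is 16 July 875.
In the Hebrew calendar that day is 5 Av 4635 AM.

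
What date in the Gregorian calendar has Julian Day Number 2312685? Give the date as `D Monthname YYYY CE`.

JDN 2451545 is 1 Jan 2000; 2312685 is −138860 days from there.

25 October 1619 CE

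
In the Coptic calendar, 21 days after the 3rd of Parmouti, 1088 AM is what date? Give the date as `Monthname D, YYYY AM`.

Counting 21 days forward from JDN 2222269 reaches JDN 2222290, which is Parmouti 24, 1088 AM.

Parmouti 24, 1088 AM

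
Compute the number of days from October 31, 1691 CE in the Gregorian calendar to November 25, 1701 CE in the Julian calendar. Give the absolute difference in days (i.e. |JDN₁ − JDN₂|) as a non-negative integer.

First date → JDN 2338989; second date → JDN 2342677.
The interval is |2338989 − 2342677| = 3688 days.

3688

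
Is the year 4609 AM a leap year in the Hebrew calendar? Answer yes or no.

yes

Hebrew year 4609 is year 11 of its 19-year Metonic cycle; leap years are at positions 3, 6, 8, 11, 14, 17, 19, so it is a leap year (13 months).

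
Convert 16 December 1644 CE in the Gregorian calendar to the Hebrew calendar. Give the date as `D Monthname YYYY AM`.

17 Kislev 5405 AM

Both dates share Julian Day Number 2321869; in the Hebrew calendar that is 17 Kislev 5405 AM.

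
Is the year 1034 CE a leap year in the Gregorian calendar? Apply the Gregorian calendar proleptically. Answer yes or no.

no

1034 is not divisible by 4, so it is a common year.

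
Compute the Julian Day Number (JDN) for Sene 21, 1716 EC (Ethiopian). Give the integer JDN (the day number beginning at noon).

2350915

Equivalently 26 June 1724 (Gregorian).
JDN 2299161 is 15 October 1582 CE (Gregorian); the target day is +51754 days from there, so JDN = 2350915.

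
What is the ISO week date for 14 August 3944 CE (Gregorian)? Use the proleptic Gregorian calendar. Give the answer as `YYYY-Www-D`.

3944-W33-1

The weekday is Monday (ISO weekday 1).
That Monday belongs to ISO week 33 of ISO year 3944.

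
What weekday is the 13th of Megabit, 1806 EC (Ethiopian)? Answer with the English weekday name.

Monday

Equivalently 21 March 1814 Gregorian, JDN 2383689.
2383689 ≡ 0 (mod 7); counting from Monday = 0 gives Monday.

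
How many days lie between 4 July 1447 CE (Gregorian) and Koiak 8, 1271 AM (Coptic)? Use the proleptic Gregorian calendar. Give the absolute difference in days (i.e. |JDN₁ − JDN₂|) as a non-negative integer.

39244

First date → JDN 2249750; second date → JDN 2288994.
The interval is |2249750 − 2288994| = 39244 days.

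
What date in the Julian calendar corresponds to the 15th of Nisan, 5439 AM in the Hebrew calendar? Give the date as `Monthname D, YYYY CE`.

Both dates share Julian Day Number 2334389; in the Julian calendar that is 18 March 1679 CE.

March 18, 1679 CE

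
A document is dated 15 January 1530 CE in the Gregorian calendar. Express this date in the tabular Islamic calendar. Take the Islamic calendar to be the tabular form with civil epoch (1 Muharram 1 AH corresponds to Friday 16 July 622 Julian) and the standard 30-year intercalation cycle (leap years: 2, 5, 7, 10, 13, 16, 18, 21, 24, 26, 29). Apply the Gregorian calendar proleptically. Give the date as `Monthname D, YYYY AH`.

Jumada al-Awwal 5, 936 AH

Both dates share Julian Day Number 2279895; in the tabular Islamic calendar that is 5 Jumada al-Awwal 936 AH.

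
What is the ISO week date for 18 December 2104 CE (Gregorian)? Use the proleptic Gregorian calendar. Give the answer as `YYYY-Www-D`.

The weekday is Thursday (ISO weekday 4).
That Thursday belongs to ISO week 51 of ISO year 2104.

2104-W51-4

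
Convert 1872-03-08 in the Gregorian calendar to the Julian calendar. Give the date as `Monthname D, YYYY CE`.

February 25, 1872 CE

For dates in this range the Gregorian date is 12 days ahead of the Julian.
8 March 1872 Gregorian − 12 days → 25 February 1872 Julian.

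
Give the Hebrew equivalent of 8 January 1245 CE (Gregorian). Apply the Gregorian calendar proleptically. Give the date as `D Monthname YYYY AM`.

2 Shevat 5005 AM

Both dates share Julian Day Number 2175795; in the Hebrew calendar that is 2 Shevat 5005 AM.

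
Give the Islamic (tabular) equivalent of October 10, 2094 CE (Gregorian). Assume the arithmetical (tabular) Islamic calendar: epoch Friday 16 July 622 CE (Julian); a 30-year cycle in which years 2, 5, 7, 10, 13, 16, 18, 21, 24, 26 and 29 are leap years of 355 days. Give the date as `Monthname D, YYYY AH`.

Julian Day Number of the source date = 2486161.
Converting JDN 2486161 to the tabular Islamic calendar gives 30 Jumada al-Awwal 1518 AH.

Jumada al-Awwal 30, 1518 AH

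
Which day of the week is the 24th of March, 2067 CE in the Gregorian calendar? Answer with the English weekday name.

Since JDN mod 7 = 3 (0 = Monday), the day is Thursday.

Thursday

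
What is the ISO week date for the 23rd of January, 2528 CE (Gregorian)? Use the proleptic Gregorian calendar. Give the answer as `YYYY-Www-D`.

2528-W04-5

The weekday is Friday (ISO weekday 5).
That Friday belongs to ISO week 4 of ISO year 2528.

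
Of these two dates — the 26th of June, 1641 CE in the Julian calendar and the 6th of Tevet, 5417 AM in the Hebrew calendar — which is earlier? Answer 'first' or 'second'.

first

The two dates have Julian Day Numbers 2320610 and 2326258 respectively.
Since 2320610 < 2326258, the first date comes first.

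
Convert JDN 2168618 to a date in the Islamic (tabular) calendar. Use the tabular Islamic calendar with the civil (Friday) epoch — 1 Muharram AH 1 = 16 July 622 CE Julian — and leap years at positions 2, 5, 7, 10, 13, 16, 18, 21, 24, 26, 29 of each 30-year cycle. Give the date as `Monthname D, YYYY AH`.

JDN 2168618 is 16 May 1225 in the proleptic Gregorian calendar.
In the tabular Islamic calendar that day is Rabi' al-Thani 28, 622 AH.

Rabi' al-Thani 28, 622 AH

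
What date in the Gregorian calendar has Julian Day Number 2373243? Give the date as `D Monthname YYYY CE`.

JDN 2451545 is 1 Jan 2000; 2373243 is −78302 days from there.

13 August 1785 CE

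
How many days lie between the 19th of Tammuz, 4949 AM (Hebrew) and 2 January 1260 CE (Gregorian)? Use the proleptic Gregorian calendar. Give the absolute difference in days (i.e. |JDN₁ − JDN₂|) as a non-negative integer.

25740

First date → JDN 2155527; second date → JDN 2181267.
The interval is |2155527 − 2181267| = 25740 days.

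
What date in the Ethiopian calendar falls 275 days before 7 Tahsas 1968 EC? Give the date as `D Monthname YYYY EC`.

8 Megabit 1967 EC

JDN of 7 Tahsas 1968 EC = 2442764.
2442764 − 275 = 2442489.
JDN 2442489 in the Ethiopian calendar is 8 Megabit 1967 EC.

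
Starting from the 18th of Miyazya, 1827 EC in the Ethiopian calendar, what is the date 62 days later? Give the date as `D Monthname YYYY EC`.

The starting date is JDN 2391394; 2391394 + 62 = 2391456.
JDN 2391456 corresponds to 20 Sene 1827 EC.

20 Sene 1827 EC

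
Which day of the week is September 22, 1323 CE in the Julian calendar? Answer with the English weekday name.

In the proleptic Gregorian calendar this is 30 September 1323 (JDN 2204548).
Since JDN mod 7 = 3 (0 = Monday), the day is Thursday.

Thursday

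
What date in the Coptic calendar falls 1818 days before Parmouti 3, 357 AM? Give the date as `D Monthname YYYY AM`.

11 Parmouti 352 AM

The starting date is JDN 1955271; 1955271 − 1818 = 1953453.
JDN 1953453 corresponds to 11 Parmouti 352 AM.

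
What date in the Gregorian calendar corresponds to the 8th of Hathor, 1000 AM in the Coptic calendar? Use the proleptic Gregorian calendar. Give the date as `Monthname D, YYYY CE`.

November 12, 1283 CE

Both dates share Julian Day Number 2189982; in the Gregorian calendar that is 12 November 1283 CE.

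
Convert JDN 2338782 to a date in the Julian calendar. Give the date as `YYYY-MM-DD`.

1691-03-28

JDN 2338782 is 7 April 1691 in the Gregorian calendar.
In the Julian calendar that day is 1691-03-28.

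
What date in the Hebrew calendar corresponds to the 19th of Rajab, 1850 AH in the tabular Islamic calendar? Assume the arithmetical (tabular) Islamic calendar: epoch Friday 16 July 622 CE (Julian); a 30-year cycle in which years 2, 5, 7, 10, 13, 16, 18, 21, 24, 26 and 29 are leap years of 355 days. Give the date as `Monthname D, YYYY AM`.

Tevet 19, 6177 AM

Julian Day Number of the source date = 2603859.
Converting JDN 2603859 to the Hebrew calendar gives 19 Tevet 6177 AM.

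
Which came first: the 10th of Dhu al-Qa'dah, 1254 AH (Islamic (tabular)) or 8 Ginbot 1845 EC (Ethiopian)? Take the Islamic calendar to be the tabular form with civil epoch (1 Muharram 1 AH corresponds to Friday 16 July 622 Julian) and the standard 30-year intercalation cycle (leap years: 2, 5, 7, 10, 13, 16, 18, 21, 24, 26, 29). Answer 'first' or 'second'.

The two dates have Julian Day Numbers 2392765 and 2397989 respectively.
Since 2392765 < 2397989, the first date comes first.

first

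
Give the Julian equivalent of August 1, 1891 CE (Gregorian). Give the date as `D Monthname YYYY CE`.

For dates in this range the Gregorian date is 12 days ahead of the Julian.
1 August 1891 Gregorian − 12 days → 20 July 1891 Julian.

20 July 1891 CE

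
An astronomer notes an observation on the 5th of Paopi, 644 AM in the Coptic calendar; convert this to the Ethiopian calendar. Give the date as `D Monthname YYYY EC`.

5 Tikimt 920 EC

The source date corresponds to 8 October 927 in the proleptic Gregorian calendar (JDN 2059920).
That day falls on 5 Tikimt 920 EC in the Ethiopian calendar.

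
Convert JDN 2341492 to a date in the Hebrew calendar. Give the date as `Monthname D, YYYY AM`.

JDN 2341492 is 7 September 1698 in the Gregorian calendar.
In the Hebrew calendar that day is Tishrei 2, 5459 AM.

Tishrei 2, 5459 AM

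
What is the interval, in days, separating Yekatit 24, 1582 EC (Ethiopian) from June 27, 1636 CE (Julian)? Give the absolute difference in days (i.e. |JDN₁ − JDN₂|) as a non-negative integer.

16931

JDN of the first date = 2301854.
JDN of the second date = 2318785.
|2318785 − 2301854| = 16931.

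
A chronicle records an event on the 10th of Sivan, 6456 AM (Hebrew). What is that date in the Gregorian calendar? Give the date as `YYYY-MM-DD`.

Julian Day Number of the source date = 2705907.
Converting JDN 2705907 to the Gregorian calendar gives 2 June 2696 CE.

2696-06-02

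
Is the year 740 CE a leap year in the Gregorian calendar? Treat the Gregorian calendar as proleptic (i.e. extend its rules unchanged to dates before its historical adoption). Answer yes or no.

yes

740 is divisible by 4 and not by 100, so it is a leap year.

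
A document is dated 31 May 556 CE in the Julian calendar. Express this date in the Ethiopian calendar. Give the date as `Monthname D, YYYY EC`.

Julian Day Number of the source date = 1924288.
Converting JDN 1924288 to the Ethiopian calendar gives 6 Sene 548 EC.

Sene 6, 548 EC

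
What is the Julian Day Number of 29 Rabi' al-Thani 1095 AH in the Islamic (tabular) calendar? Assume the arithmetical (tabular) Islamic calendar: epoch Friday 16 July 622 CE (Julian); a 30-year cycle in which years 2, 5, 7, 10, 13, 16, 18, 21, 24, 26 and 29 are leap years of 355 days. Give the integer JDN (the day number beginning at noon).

In the Gregorian calendar the same day is 15 April 1684.
JDN 2299161 is 15 October 1582 CE (Gregorian); the target day is +37073 days from there, so JDN = 2336234.

2336234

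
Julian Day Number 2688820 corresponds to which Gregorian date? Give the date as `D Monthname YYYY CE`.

Counting from JDN 2299161 = 15 Oct 1582 gives an offset of 389659 days.

21 August 2649 CE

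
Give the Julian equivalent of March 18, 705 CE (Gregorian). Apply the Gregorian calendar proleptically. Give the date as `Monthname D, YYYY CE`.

The Julian–Gregorian offset here is 4 days (Julian trailing).
18 March 705 Gregorian − 4 days → 14 March 705 Julian.

March 14, 705 CE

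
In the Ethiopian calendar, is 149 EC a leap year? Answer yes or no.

149 mod 4 = 1; in the Ethiopian calendar a year is leap when year mod 4 = 3, so it is a common year.

no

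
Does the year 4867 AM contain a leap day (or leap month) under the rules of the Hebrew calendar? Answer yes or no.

yes

Hebrew year 4867 is year 3 of its 19-year Metonic cycle; leap years are at positions 3, 6, 8, 11, 14, 17, 19, so it is a leap year (13 months).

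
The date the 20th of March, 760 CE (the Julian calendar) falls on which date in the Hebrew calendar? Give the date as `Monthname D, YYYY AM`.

The source date corresponds to 24 March 760 in the proleptic Gregorian calendar (JDN 1998727).
That day falls on 28 Adar II 4520 AM in the Hebrew calendar.

Adar II 28, 4520 AM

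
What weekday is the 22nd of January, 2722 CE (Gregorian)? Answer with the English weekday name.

JDN 2715271 mod 7 = 6, and JDN 0 was a Monday, so this is a Sunday.

Sunday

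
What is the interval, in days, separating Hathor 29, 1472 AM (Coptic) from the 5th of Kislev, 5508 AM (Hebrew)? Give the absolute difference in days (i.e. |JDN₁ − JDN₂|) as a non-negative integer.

2952

JDN of the first date = 2362401.
JDN of the second date = 2359449.
|2359449 − 2362401| = 2952.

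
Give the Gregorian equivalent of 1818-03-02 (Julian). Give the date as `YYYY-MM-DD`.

1818-03-14

At this point the Julian calendar is 12 days behind the Gregorian.
2 March 1818 Julian + 12 days → 14 March 1818 Gregorian.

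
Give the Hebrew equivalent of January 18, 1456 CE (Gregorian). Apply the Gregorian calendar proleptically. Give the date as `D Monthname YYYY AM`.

2 Shevat 5216 AM

Julian Day Number of the source date = 2252870.
Converting JDN 2252870 to the Hebrew calendar gives 2 Shevat 5216 AM.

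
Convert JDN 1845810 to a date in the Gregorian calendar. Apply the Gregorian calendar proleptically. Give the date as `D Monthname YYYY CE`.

JDN 2451545 is 1 Jan 2000; 1845810 is −605735 days from there.

22 July 341 CE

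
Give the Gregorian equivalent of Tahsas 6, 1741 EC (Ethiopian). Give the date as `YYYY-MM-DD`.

Both dates share Julian Day Number 2359851; in the Gregorian calendar that is 13 December 1748 CE.

1748-12-13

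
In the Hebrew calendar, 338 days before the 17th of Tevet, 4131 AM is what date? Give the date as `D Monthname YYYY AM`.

4 Shevat 4130 AM

The starting date is JDN 1856555; 1856555 − 338 = 1856217.
JDN 1856217 corresponds to 4 Shevat 4130 AM.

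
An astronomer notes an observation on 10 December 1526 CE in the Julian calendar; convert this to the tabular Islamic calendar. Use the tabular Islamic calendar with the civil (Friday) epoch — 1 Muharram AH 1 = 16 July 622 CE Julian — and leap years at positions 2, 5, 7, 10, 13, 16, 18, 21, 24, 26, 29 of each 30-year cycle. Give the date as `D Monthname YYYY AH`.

5 Rabi' al-Awwal 933 AH

Julian Day Number of the source date = 2278773.
Converting JDN 2278773 to the tabular Islamic calendar gives 5 Rabi' al-Awwal 933 AH.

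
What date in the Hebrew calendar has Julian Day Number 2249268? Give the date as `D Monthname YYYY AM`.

The proleptic Gregorian equivalent of JDN 2249268 is 9 March 1446.
In the Hebrew calendar that day is 1 Adar II 5206 AM.

1 Adar II 5206 AM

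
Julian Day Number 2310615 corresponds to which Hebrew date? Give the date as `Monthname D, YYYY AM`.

The Gregorian equivalent of JDN 2310615 is 23 February 1614.
In the Hebrew calendar that day is Adar 14, 5374 AM.

Adar 14, 5374 AM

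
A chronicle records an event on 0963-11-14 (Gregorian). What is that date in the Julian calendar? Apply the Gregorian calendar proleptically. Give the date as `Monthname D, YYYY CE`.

November 9, 963 CE

The Julian–Gregorian offset here is 5 days (Julian trailing).
14 November 963 Gregorian − 5 days → 9 November 963 Julian.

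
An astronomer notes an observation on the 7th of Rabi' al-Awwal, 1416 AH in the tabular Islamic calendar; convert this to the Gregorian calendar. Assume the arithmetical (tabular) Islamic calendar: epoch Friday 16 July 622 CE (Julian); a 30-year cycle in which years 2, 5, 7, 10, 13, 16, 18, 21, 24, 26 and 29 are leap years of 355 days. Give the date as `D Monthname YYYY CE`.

Julian Day Number of the source date = 2449934.
Converting JDN 2449934 to the Gregorian calendar gives 4 August 1995 CE.

4 August 1995 CE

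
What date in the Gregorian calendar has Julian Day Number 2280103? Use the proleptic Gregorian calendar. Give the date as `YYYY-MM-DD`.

1530-08-11

JDN 2451545 is 1 Jan 2000; 2280103 is −171442 days from there.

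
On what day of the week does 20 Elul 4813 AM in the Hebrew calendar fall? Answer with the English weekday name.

Monday

In the proleptic Gregorian calendar this is 12 September 1053 (JDN 2105915).
Since JDN mod 7 = 0 (0 = Monday), the day is Monday.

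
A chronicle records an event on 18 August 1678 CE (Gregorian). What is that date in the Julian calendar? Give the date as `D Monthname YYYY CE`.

The Julian–Gregorian offset here is 10 days (Julian trailing).
18 August 1678 Gregorian − 10 days → 8 August 1678 Julian.

8 August 1678 CE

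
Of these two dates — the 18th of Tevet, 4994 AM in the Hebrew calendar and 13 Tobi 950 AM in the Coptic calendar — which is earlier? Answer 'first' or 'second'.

Converting both to JDN: 2171766 vs 2171784; the smaller is the first.

first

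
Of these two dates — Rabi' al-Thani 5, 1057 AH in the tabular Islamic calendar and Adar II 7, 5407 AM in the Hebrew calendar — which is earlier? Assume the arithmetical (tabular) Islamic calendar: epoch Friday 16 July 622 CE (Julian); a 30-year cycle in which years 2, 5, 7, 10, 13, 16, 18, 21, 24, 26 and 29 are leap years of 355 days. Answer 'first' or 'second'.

second

The two dates have Julian Day Numbers 2322744 and 2322687 respectively.
Since 2322687 < 2322744, the second date comes first.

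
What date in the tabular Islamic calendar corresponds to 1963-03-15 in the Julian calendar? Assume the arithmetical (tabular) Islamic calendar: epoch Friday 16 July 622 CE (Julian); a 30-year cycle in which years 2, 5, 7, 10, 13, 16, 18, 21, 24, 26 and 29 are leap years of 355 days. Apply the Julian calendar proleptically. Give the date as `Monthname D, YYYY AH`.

Both dates share Julian Day Number 2438117; in the tabular Islamic calendar that is 3 Dhu al-Qa'dah 1382 AH.

Dhu al-Qa'dah 3, 1382 AH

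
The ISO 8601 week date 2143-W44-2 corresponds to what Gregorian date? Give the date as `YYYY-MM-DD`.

ISO week 1 of 2143 is the week containing the first Thursday of 2143.
Week 44, day 2 (Tuesday) lands on 2143-10-29.

2143-10-29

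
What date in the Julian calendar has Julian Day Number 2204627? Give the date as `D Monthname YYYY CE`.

The proleptic Gregorian equivalent of JDN 2204627 is 18 December 1323.
In the Julian calendar that day is 10 December 1323 CE.

10 December 1323 CE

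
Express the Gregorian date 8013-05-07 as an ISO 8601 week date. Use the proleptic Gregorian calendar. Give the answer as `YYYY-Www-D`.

8013-W19-2

The weekday is Tuesday (ISO weekday 2).
That Tuesday belongs to ISO week 19 of ISO year 8013.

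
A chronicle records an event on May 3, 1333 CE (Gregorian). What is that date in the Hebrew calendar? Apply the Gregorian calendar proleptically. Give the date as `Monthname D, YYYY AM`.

Iyar 9, 5093 AM

Julian Day Number of the source date = 2208051.
Converting JDN 2208051 to the Hebrew calendar gives 9 Iyar 5093 AM.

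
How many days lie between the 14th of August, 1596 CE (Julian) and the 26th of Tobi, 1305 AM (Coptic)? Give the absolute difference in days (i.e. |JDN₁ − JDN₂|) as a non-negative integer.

2762

First date → JDN 2304223; second date → JDN 2301461.
The interval is |2304223 − 2301461| = 2762 days.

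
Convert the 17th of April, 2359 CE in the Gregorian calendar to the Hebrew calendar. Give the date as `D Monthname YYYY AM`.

18 Nisan 6119 AM

Julian Day Number of the source date = 2582773.
Converting JDN 2582773 to the Hebrew calendar gives 18 Nisan 6119 AM.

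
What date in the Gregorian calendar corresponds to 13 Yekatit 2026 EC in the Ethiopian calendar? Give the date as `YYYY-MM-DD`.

Both dates share Julian Day Number 2464014; in the Gregorian calendar that is 20 February 2034 CE.

2034-02-20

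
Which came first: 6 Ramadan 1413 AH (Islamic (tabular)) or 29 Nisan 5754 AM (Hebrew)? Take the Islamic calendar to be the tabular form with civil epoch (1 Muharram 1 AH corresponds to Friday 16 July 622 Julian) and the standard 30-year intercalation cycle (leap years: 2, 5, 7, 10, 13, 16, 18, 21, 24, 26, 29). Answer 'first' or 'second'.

first

Converting both to JDN: 2449047 vs 2449453; the smaller is the first.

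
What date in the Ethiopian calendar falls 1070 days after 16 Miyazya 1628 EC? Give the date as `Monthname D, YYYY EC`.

Megabit 21, 1631 EC

The starting date is JDN 2318708; 2318708 + 1070 = 2319778.
JDN 2319778 corresponds to Megabit 21, 1631 EC.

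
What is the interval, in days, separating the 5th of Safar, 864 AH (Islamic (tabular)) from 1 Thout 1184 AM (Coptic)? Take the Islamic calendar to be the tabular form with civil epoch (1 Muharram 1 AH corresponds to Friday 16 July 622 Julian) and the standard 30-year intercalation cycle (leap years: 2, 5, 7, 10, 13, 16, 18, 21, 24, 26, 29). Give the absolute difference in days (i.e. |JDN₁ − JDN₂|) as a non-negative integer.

First date → JDN 2254292; second date → JDN 2257121.
The interval is |2254292 − 2257121| = 2829 days.

2829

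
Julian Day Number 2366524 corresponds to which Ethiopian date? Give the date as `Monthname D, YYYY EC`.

Megabit 15, 1759 EC

JDN 2366524 is 22 March 1767 in the Gregorian calendar.
In the Ethiopian calendar that day is Megabit 15, 1759 EC.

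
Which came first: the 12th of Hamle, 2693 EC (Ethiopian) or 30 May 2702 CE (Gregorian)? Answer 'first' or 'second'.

The two dates have Julian Day Numbers 2707785 and 2708094 respectively.
Since 2707785 < 2708094, the first date comes first.

first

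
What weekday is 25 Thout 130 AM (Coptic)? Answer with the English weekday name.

Monday

Equivalently 23 September 413 Gregorian, JDN 1872171.
JDN 1872171 mod 7 = 0, and JDN 0 was a Monday, so this is a Monday.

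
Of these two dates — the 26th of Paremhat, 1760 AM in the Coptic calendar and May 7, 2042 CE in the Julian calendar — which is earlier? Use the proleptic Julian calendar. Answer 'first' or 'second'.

second

The two dates have Julian Day Numbers 2467710 and 2467025 respectively.
Since 2467025 < 2467710, the second date comes first.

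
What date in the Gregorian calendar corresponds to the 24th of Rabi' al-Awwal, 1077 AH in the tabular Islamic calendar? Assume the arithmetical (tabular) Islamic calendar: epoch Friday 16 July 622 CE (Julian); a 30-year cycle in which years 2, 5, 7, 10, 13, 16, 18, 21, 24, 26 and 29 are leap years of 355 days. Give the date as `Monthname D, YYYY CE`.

Julian Day Number of the source date = 2329821.
Converting JDN 2329821 to the Gregorian calendar gives 24 September 1666 CE.

September 24, 1666 CE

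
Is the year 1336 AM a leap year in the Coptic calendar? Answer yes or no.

1336 mod 4 = 0; in the Coptic calendar a year is leap when year mod 4 = 3, so it is a common year.

no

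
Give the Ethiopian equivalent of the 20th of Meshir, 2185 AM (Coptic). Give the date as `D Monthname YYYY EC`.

Both dates share Julian Day Number 2622905; in the Ethiopian calendar that is 20 Yekatit 2461 EC.

20 Yekatit 2461 EC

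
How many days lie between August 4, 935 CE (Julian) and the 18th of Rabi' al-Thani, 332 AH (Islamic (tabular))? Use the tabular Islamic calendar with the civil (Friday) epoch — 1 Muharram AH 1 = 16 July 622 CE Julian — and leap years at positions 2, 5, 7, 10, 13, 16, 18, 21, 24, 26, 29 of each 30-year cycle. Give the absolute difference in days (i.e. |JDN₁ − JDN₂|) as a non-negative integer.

3059

First date → JDN 2062782; second date → JDN 2065841.
The interval is |2062782 − 2065841| = 3059 days.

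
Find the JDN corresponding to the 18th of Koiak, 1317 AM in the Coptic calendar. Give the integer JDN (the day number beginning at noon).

In the Gregorian calendar the same day is 24 December 1600.
JDN 2400001 is 17 November 1858 CE (Gregorian), MJD 0; the target day is −94195 days from there, so JDN = 2305806.

2305806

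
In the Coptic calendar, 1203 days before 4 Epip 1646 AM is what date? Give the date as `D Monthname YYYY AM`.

17 Paremhat 1643 AM

Counting 1203 days back from JDN 2426169 reaches JDN 2424966, which is 17 Paremhat 1643 AM.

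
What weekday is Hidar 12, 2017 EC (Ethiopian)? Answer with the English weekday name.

Equivalently 21 November 2024 Gregorian, JDN 2460636.
Since JDN mod 7 = 3 (0 = Monday), the day is Thursday.

Thursday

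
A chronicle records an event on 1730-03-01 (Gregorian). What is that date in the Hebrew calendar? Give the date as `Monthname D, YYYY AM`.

Adar 12, 5490 AM

Julian Day Number of the source date = 2352989.
Converting JDN 2352989 to the Hebrew calendar gives 12 Adar 5490 AM.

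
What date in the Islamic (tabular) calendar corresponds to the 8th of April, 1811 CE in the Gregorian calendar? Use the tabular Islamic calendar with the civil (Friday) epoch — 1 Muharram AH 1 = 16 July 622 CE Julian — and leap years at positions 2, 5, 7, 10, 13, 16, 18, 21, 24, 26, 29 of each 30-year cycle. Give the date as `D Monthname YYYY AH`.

Both dates share Julian Day Number 2382611; in the tabular Islamic calendar that is 14 Rabi' al-Awwal 1226 AH.

14 Rabi' al-Awwal 1226 AH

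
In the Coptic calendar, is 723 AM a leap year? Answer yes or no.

yes

723 mod 4 = 3; in the Coptic calendar a year is leap when year mod 4 = 3, so it is a leap year.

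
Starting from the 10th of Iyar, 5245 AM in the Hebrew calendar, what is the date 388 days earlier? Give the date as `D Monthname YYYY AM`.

7 Nisan 5244 AM

The starting date is JDN 2263569; 2263569 − 388 = 2263181.
JDN 2263181 corresponds to 7 Nisan 5244 AM.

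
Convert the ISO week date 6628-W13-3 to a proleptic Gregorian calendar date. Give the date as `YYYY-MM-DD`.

ISO week 1 of 6628 is the week containing the first Thursday of 6628.
Week 13, day 3 (Wednesday) lands on 6628-03-26.

6628-03-26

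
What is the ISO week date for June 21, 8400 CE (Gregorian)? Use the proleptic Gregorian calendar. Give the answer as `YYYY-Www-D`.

The weekday is Wednesday (ISO weekday 3).
That Wednesday belongs to ISO week 25 of ISO year 8400.

8400-W25-3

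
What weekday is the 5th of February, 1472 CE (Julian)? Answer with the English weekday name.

Wednesday

This is JDN 2258741 (14 February 1472 Gregorian).
JDN 2258741 mod 7 = 2, and JDN 0 was a Monday, so this is a Wednesday.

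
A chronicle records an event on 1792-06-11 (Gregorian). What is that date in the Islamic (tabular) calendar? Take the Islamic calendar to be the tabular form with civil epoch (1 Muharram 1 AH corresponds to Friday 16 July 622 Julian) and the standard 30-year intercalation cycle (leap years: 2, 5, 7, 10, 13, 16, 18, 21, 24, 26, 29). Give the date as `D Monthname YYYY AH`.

Julian Day Number of the source date = 2375737.
Converting JDN 2375737 to the tabular Islamic calendar gives 20 Shawwal 1206 AH.

20 Shawwal 1206 AH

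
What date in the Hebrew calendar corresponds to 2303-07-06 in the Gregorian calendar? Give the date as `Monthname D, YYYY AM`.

Tammuz 19, 6063 AM

Both dates share Julian Day Number 2562399; in the Hebrew calendar that is 19 Tammuz 6063 AM.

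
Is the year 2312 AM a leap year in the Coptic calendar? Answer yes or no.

no

2312 mod 4 = 0; in the Coptic calendar a year is leap when year mod 4 = 3, so it is a common year.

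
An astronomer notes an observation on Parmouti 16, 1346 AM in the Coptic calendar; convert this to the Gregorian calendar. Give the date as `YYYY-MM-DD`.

1630-04-21

Julian Day Number of the source date = 2316516.
Converting JDN 2316516 to the Gregorian calendar gives 21 April 1630 CE.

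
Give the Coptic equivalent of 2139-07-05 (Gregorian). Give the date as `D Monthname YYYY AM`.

27 Paoni 1855 AM

Julian Day Number of the source date = 2502499.
Converting JDN 2502499 to the Coptic calendar gives 27 Paoni 1855 AM.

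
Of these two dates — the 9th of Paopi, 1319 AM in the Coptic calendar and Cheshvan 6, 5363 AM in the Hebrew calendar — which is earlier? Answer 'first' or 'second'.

The two dates have Julian Day Numbers 2306467 and 2306472 respectively.
Since 2306467 < 2306472, the first date comes first.

first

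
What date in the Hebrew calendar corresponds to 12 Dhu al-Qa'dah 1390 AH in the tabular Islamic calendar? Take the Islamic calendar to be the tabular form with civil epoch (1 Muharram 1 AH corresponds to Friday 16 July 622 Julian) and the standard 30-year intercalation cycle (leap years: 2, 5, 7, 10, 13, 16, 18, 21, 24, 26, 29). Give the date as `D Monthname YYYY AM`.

Julian Day Number of the source date = 2440961.
Converting JDN 2440961 to the Hebrew calendar gives 12 Tevet 5731 AM.

12 Tevet 5731 AM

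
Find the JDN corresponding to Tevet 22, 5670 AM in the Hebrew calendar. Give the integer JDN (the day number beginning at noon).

2418675

Equivalently 3 January 1910 (Gregorian).
JDN 2451545 is 1 January 2000 CE (Gregorian); the target day is −32870 days from there, so JDN = 2418675.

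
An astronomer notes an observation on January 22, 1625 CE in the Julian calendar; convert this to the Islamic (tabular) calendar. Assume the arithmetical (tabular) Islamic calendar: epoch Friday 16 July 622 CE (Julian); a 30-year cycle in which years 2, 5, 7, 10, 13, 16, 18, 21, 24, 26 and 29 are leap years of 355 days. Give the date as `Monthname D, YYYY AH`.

Rabi' al-Thani 22, 1034 AH

Julian Day Number of the source date = 2314611.
Converting JDN 2314611 to the tabular Islamic calendar gives 22 Rabi' al-Thani 1034 AH.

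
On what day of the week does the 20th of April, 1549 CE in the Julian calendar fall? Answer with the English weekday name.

Equivalently 30 April 1549 Gregorian, JDN 2286940.
2286940 ≡ 5 (mod 7); counting from Monday = 0 gives Saturday.

Saturday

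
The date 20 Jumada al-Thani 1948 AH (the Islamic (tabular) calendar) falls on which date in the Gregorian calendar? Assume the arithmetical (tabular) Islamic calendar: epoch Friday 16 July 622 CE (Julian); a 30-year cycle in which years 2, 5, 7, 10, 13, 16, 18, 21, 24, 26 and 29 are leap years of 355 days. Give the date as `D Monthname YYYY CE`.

11 January 2512 CE

Both dates share Julian Day Number 2638559; in the Gregorian calendar that is 11 January 2512 CE.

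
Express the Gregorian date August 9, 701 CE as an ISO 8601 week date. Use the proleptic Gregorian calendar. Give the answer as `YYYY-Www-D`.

0701-W32-5

The weekday is Friday (ISO weekday 5).
That Friday belongs to ISO week 32 of ISO year 701.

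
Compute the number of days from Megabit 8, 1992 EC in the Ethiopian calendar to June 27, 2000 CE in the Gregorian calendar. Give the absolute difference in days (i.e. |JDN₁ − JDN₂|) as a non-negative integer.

102

JDN of the first date = 2451621.
JDN of the second date = 2451723.
|2451723 − 2451621| = 102.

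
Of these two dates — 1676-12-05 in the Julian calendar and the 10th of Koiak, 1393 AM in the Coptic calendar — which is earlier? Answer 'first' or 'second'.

The two dates have Julian Day Numbers 2333556 and 2333557 respectively.
Since 2333556 < 2333557, the first date comes first.

first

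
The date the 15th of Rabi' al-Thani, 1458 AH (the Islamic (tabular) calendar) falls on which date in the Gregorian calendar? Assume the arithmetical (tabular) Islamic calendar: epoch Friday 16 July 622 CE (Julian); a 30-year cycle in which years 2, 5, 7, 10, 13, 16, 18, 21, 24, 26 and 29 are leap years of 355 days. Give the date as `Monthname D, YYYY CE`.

June 10, 2036 CE

Both dates share Julian Day Number 2464855; in the Gregorian calendar that is 10 June 2036 CE.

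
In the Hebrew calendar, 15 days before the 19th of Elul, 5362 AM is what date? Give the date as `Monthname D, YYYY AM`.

JDN of the 19th of Elul, 5362 AM = 2306426.
2306426 − 15 = 2306411.
JDN 2306411 in the Hebrew calendar is Elul 4, 5362 AM.

Elul 4, 5362 AM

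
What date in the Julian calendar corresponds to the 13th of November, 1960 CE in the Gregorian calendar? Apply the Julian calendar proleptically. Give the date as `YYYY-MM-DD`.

1960-10-31

For dates in this range the Gregorian date is 13 days ahead of the Julian.
13 November 1960 Gregorian − 13 days → 31 October 1960 Julian.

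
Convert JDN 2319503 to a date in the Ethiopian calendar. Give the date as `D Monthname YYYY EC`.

21 Sene 1630 EC

JDN 2319503 is 25 June 1638 in the Gregorian calendar.
In the Ethiopian calendar that day is 21 Sene 1630 EC.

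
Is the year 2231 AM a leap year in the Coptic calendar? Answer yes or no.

2231 mod 4 = 3; in the Coptic calendar a year is leap when year mod 4 = 3, so it is a leap year.

yes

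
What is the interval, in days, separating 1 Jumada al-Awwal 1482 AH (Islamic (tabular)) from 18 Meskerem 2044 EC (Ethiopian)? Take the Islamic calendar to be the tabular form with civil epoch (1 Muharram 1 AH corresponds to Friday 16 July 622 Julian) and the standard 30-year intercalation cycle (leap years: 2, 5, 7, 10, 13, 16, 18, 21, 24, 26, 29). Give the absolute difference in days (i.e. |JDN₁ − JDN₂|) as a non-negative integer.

2931

First date → JDN 2473375; second date → JDN 2470444.
The interval is |2473375 − 2470444| = 2931 days.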